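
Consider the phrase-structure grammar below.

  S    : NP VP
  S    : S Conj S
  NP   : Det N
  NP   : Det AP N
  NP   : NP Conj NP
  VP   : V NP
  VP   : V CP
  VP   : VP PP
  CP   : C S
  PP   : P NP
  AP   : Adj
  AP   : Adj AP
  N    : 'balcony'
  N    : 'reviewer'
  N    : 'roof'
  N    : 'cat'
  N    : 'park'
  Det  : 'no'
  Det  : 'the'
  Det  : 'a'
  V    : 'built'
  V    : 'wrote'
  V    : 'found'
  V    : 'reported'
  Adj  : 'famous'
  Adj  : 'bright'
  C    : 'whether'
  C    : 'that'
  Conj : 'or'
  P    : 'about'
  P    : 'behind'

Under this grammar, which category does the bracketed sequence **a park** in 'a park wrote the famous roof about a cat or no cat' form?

S
  NP
    Det: a
    N: park
  VP
    VP
      V: wrote
      NP
        Det: the
        AP
          Adj: famous
        N: roof
    PP
      P: about
      NP
        NP
          Det: a
          N: cat
        Conj: or
        NP
          Det: no
          N: cat
The span 'a park' is the NP node built by NP → Det N.

NP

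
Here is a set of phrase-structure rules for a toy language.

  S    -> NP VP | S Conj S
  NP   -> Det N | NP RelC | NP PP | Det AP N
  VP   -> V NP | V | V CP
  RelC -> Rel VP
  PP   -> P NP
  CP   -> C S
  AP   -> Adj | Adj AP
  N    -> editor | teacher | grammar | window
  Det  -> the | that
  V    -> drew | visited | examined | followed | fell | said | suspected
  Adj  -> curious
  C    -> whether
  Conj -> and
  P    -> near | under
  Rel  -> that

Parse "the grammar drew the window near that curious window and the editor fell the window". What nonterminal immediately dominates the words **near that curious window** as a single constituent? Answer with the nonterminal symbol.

S
  S
    NP
      Det: the
      N: grammar
    VP
      V: drew
      NP
        NP
          Det: the
          N: window
        PP
          P: near
          NP
            Det: that
            AP
              Adj: curious
            N: window
  Conj: and
  S
    NP
      Det: the
      N: editor
    VP
      V: fell
      NP
        Det: the
        N: window
The span 'near that curious window' is the PP node built by PP → P NP.

PP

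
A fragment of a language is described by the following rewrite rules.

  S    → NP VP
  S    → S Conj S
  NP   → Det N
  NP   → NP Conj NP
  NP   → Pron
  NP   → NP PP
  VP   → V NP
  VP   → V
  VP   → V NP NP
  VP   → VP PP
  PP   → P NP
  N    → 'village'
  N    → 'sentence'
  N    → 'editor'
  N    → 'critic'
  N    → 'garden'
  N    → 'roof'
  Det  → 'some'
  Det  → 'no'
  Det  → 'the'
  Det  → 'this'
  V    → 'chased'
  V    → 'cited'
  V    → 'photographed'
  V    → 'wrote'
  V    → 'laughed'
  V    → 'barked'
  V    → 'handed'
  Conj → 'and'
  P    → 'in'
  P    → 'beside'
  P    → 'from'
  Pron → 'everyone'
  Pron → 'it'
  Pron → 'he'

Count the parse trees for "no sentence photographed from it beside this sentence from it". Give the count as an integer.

5

Two of the 5 distinct bracketings:
[S [NP [Det no] [N sentence]] [VP [VP [V photographed]] [PP [P from] [NP [NP [Pron it]] [PP [P beside] [NP [NP [Det this] [N sentence]] [PP [P from] [NP [Pron it]]]]]]]]]
[S [NP [Det no] [N sentence]] [VP [VP [V photographed]] [PP [P from] [NP [NP [NP [Pron it]] [PP [P beside] [NP [Det this] [N sentence]]]] [PP [P from] [NP [Pron it]]]]]]]
The trees differ in how a recursive rule is bracketed over the same span.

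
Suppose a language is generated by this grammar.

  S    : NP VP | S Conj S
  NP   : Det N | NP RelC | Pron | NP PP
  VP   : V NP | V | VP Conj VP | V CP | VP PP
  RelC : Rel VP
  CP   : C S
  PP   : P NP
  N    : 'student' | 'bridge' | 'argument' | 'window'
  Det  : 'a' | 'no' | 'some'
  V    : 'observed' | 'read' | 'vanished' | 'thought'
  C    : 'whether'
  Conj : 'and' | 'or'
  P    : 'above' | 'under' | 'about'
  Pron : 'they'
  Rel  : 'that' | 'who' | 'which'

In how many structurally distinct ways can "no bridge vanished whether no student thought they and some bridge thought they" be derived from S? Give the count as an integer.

The two bracketings:
[S [NP [Det no] [N bridge]] [VP [V vanished] [CP [C whether] [S [S [NP [Det no] [N student]] [VP [V thought] [NP [Pron they]]]] [Conj and] [S [NP [Det some] [N bridge]] [VP [V thought] [NP [Pron they]]]]]]]]
[S [S [NP [Det no] [N bridge]] [VP [V vanished] [CP [C whether] [S [NP [Det no] [N student]] [VP [V thought] [NP [Pron they]]]]]]] [Conj and] [S [NP [Det some] [N bridge]] [VP [V thought] [NP [Pron they]]]]]
The trees differ in how a recursive rule is bracketed over the same span.

2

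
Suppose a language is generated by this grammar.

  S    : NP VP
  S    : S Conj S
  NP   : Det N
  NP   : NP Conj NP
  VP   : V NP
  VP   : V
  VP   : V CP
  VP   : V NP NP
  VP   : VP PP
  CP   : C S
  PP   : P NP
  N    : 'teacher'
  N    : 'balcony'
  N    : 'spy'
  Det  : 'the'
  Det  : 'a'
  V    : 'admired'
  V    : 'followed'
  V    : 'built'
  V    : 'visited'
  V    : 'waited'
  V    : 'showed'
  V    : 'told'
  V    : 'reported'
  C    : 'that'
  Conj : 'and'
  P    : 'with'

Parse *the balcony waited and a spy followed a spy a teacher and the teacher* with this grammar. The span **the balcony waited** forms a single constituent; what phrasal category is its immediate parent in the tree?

S
  S
    NP
      Det: the
      N: balcony
    VP
      V: waited
  Conj: and
  S
    NP
      Det: a
      N: spy
    VP
      V: followed
      NP
        Det: a
        N: spy
      NP
        NP
          Det: a
          N: teacher
        Conj: and
        NP
          Det: the
          N: teacher
The span 'the balcony waited' is the S node built by S → NP VP.
Its mother is the S built by S → S Conj S.

S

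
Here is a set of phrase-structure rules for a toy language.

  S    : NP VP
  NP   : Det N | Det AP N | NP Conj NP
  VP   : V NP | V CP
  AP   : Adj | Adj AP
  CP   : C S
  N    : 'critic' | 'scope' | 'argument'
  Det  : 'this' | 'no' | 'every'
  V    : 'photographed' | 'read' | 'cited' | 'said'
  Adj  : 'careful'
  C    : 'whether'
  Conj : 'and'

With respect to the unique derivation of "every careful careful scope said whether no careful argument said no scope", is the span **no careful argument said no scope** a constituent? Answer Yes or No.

[S [NP [Det every] [AP [Adj careful] [AP [Adj careful]]] [N scope]] [VP [V said] [CP [C whether] [S [NP [Det no] [AP [Adj careful]] [N argument]] [VP [V said] [NP [Det no] [N scope]]]]]]]
The words 'no careful argument said no scope' are exhaustively dominated by a single S node (built by S → NP VP), so they form a constituent.

Yes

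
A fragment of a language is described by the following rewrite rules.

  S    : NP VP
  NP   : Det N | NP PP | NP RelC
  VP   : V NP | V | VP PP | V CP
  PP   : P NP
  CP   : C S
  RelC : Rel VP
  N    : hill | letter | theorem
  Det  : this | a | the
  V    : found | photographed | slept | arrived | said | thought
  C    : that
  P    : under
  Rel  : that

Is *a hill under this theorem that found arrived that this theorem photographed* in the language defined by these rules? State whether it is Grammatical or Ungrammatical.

Grammatical

S
  NP
    NP
      Det: a
      N: hill
    PP
      P: under
      NP
        NP
          Det: this
          N: theorem
        RelC
          Rel: that
          VP
            V: found
  VP
    V: arrived
    CP
      C: that
      S
        NP
          Det: this
          N: theorem
        VP
          V: photographed
Every word is introduced by a lexical rule and the phrasal rules combine the resulting categories into a single S.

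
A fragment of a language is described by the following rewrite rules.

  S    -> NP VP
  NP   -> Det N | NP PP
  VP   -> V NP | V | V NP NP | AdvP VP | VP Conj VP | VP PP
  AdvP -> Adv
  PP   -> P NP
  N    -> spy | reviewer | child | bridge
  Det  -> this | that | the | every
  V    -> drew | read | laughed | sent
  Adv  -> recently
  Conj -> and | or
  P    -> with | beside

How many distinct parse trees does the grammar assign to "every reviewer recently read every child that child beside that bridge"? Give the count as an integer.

Two of the 3 distinct bracketings:
[S [NP [Det every] [N reviewer]] [VP [AdvP [Adv recently]] [VP [V read] [NP [Det every] [N child]] [NP [NP [Det that] [N child]] [PP [P beside] [NP [Det that] [N bridge]]]]]]]
[S [NP [Det every] [N reviewer]] [VP [AdvP [Adv recently]] [VP [VP [V read] [NP [Det every] [N child]] [NP [Det that] [N child]]] [PP [P beside] [NP [Det that] [N bridge]]]]]]
The difference turns on whether NP → NP PP is used at the relevant span, versus an alternative expansion of NP.

3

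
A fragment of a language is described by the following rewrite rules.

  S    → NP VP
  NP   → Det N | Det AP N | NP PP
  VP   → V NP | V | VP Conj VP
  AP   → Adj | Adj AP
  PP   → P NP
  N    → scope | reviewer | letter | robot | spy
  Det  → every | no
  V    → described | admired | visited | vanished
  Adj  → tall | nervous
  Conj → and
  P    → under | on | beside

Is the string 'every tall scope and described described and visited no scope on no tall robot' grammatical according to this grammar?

Ungrammatical

A V word can never sit immediately before a V word in any string this grammar generates, so the substring 'described described' rules out a derivation.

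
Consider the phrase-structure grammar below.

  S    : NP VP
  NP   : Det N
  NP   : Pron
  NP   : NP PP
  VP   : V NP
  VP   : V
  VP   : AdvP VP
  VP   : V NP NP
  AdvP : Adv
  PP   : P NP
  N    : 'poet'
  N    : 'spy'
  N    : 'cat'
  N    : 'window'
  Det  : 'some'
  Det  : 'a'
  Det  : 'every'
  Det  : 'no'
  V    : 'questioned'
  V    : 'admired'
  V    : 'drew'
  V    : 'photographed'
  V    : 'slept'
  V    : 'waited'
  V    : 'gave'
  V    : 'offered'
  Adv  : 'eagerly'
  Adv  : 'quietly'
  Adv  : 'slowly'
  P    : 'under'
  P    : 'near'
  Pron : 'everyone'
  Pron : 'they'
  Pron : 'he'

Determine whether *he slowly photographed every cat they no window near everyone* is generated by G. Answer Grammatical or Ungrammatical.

Ungrammatical

For S → NP VP, the only prefix that parses as NP is 'he', but the remainder 'slowly photographed every cat they no window near everyone' is not a VP under these rules.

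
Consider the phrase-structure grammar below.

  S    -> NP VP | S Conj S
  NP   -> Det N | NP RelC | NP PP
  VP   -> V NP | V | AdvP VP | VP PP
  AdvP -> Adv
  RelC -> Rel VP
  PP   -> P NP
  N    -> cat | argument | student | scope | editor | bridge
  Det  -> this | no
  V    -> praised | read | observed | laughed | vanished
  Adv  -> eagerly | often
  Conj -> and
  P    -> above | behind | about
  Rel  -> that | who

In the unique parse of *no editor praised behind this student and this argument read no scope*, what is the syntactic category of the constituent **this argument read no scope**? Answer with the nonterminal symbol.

[S [S [NP [Det no] [N editor]] [VP [VP [V praised]] [PP [P behind] [NP [Det this] [N student]]]]] [Conj and] [S [NP [Det this] [N argument]] [VP [V read] [NP [Det no] [N scope]]]]]
The span 'this argument read no scope' is the S node built by S → NP VP.

S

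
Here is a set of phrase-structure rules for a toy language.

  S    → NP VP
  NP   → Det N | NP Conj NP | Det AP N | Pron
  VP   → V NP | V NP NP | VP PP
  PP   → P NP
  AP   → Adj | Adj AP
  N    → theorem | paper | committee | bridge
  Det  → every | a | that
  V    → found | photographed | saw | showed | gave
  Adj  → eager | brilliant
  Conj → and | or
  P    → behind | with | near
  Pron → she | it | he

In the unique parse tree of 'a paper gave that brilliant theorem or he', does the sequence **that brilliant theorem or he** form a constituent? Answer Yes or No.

[S [NP [Det a] [N paper]] [VP [V gave] [NP [NP [Det that] [AP [Adj brilliant]] [N theorem]] [Conj or] [NP [Pron he]]]]]
The words 'that brilliant theorem or he' are exhaustively dominated by a single NP node (built by NP → NP Conj NP), so they form a constituent.

Yes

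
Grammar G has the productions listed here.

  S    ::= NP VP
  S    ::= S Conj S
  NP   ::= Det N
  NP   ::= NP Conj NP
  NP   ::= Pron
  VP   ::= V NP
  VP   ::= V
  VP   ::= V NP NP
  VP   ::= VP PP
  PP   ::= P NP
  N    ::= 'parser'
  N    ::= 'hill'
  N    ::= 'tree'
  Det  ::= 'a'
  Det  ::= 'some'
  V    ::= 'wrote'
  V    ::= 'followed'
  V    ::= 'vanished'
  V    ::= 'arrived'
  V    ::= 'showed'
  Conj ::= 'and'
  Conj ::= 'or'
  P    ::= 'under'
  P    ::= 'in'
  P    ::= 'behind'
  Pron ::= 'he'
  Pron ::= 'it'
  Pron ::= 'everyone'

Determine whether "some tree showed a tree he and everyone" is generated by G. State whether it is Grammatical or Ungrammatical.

Grammatical

[S [NP [Det some] [N tree]] [VP [V showed] [NP [Det a] [N tree]] [NP [NP [Pron he]] [Conj and] [NP [Pron everyone]]]]]
Every word is introduced by a lexical rule and the phrasal rules combine the resulting categories into a single S.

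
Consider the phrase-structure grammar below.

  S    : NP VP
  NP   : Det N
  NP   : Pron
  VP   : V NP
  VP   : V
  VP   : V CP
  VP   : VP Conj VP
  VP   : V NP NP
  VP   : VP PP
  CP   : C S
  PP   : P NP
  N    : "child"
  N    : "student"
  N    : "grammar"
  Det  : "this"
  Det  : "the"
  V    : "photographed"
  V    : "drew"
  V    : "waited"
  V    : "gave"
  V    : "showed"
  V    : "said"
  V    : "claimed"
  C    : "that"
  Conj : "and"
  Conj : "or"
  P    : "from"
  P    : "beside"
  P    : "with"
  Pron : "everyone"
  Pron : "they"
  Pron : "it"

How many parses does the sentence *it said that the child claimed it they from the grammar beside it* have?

3

Two of the 3 distinct bracketings:
[S [NP [Pron it]] [VP [V said] [CP [C that] [S [NP [Det the] [N child]] [VP [VP [VP [V claimed] [NP [Pron it]] [NP [Pron they]]] [PP [P from] [NP [Det the] [N grammar]]]] [PP [P beside] [NP [Pron it]]]]]]]]
[S [NP [Pron it]] [VP [VP [V said] [CP [C that] [S [NP [Det the] [N child]] [VP [VP [V claimed] [NP [Pron it]] [NP [Pron they]]] [PP [P from] [NP [Det the] [N grammar]]]]]]] [PP [P beside] [NP [Pron it]]]]]
The trees differ in how a recursive rule is bracketed over the same span.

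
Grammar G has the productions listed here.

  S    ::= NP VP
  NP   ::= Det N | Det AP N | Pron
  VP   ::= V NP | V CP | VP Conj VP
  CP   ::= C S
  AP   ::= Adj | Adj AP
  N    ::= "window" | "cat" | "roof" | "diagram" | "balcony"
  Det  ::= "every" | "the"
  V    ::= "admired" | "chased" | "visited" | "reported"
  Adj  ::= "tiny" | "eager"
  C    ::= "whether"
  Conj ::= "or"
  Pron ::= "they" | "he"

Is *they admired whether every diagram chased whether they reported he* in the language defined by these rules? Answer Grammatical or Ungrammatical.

S
  NP
    Pron: they
  VP
    V: admired
    CP
      C: whether
      S
        NP
          Det: every
          N: diagram
        VP
          V: chased
          CP
            C: whether
            S
              NP
                Pron: they
              VP
                V: reported
                NP
                  Pron: he
Every word is introduced by a lexical rule and the phrasal rules combine the resulting categories into a single S.

Grammatical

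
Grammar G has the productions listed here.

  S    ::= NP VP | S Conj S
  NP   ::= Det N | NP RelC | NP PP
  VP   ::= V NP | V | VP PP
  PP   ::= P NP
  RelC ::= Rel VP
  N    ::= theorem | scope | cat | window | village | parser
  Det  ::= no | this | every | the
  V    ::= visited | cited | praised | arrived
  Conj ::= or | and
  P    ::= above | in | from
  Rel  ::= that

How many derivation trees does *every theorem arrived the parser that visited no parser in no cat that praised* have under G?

Two of the 8 distinct bracketings:
[S [NP [Det every] [N theorem]] [VP [V arrived] [NP [NP [Det the] [N parser]] [RelC [Rel that] [VP [V visited] [NP [NP [NP [Det no] [N parser]] [PP [P in] [NP [Det no] [N cat]]]] [RelC [Rel that] [VP [V praised]]]]]]]]]
[S [NP [Det every] [N theorem]] [VP [V arrived] [NP [NP [Det the] [N parser]] [RelC [Rel that] [VP [V visited] [NP [NP [Det no] [N parser]] [PP [P in] [NP [NP [Det no] [N cat]] [RelC [Rel that] [VP [V praised]]]]]]]]]]]
The trees differ in how a recursive rule is bracketed over the same span.

8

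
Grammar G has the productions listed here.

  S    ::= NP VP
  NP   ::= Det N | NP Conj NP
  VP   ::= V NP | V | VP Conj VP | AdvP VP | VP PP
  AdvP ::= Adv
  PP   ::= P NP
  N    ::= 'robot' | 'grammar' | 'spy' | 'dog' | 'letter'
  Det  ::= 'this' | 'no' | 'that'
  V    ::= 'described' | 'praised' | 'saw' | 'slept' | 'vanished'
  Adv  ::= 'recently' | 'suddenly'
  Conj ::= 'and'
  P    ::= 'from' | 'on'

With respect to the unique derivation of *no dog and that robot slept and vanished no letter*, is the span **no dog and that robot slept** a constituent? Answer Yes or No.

No

[S [NP [NP [Det no] [N dog]] [Conj and] [NP [Det that] [N robot]]] [VP [VP [V slept]] [Conj and] [VP [V vanished] [NP [Det no] [N letter]]]]]
The smallest constituent containing 'no dog and that robot slept' is the S spanning 'no dog and that robot slept and vanished no letter'; no single node in the tree dominates exactly the given words.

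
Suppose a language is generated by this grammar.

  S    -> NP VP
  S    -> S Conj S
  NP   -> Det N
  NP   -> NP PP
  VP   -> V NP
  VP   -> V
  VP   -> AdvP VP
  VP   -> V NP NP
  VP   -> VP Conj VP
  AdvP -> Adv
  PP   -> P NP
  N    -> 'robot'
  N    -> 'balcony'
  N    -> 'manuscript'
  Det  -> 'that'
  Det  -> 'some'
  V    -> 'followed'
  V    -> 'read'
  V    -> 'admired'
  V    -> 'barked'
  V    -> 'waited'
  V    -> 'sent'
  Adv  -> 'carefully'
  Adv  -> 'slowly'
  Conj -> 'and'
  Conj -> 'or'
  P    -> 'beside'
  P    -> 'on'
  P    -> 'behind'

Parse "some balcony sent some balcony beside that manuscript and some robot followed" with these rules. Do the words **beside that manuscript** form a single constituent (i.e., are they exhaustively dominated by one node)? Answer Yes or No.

Yes

[S [S [NP [Det some] [N balcony]] [VP [V sent] [NP [NP [Det some] [N balcony]] [PP [P beside] [NP [Det that] [N manuscript]]]]]] [Conj and] [S [NP [Det some] [N robot]] [VP [V followed]]]]
The words 'beside that manuscript' are exhaustively dominated by a single PP node (built by PP → P NP), so they form a constituent.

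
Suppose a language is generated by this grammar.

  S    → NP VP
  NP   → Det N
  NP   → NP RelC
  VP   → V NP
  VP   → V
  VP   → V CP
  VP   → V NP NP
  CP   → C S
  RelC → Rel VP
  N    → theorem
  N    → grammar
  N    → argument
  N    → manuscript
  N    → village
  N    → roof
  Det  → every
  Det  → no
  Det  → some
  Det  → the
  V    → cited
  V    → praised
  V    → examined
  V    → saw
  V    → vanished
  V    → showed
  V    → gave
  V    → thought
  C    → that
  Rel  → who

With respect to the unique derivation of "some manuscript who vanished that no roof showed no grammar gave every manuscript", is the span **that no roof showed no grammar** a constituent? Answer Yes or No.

[S [NP [NP [Det some] [N manuscript]] [RelC [Rel who] [VP [V vanished] [CP [C that] [S [NP [Det no] [N roof]] [VP [V showed] [NP [Det no] [N grammar]]]]]]]] [VP [V gave] [NP [Det every] [N manuscript]]]]
The words 'that no roof showed no grammar' are exhaustively dominated by a single CP node (built by CP → C S), so they form a constituent.

Yes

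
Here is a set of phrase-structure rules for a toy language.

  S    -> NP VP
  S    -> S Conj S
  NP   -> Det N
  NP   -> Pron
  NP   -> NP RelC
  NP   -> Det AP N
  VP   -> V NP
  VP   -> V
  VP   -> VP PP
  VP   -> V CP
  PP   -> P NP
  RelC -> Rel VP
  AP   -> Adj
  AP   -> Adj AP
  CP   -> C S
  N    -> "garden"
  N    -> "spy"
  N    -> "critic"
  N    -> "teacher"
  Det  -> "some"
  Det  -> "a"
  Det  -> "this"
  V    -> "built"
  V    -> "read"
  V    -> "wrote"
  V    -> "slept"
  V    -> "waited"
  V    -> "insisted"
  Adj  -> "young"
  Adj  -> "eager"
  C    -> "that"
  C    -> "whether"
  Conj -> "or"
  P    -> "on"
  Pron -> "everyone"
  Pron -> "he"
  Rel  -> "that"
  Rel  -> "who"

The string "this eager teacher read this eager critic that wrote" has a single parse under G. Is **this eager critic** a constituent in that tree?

Yes

[S [NP [Det this] [AP [Adj eager]] [N teacher]] [VP [V read] [NP [NP [Det this] [AP [Adj eager]] [N critic]] [RelC [Rel that] [VP [V wrote]]]]]]
The words 'this eager critic' are exhaustively dominated by a single NP node (built by NP → Det AP N), so they form a constituent.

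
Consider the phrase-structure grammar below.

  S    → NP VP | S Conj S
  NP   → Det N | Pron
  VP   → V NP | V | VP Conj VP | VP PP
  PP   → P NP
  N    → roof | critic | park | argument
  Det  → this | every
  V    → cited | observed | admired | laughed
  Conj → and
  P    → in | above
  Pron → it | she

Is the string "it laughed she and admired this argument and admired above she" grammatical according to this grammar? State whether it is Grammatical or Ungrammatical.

S
  NP
    Pron: it
  VP
    VP
      V: laughed
      NP
        Pron: she
    Conj: and
    VP
      VP
        V: admired
        NP
          Det: this
          N: argument
      Conj: and
      VP
        VP
          V: admired
        PP
          P: above
          NP
            Pron: she
Every word is introduced by a lexical rule and the phrasal rules combine the resulting categories into a single S.

Grammatical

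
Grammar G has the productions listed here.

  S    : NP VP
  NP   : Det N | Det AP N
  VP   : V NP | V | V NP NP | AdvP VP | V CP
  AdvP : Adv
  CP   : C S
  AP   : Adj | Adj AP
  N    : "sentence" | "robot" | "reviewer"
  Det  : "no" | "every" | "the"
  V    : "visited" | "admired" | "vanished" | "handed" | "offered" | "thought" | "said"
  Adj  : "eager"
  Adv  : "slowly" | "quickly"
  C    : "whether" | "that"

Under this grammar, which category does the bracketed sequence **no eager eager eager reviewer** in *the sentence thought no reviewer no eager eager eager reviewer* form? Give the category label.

NP

[S [NP [Det the] [N sentence]] [VP [V thought] [NP [Det no] [N reviewer]] [NP [Det no] [AP [Adj eager] [AP [Adj eager] [AP [Adj eager]]]] [N reviewer]]]]
The span 'no eager eager eager reviewer' is the NP node built by NP → Det AP N.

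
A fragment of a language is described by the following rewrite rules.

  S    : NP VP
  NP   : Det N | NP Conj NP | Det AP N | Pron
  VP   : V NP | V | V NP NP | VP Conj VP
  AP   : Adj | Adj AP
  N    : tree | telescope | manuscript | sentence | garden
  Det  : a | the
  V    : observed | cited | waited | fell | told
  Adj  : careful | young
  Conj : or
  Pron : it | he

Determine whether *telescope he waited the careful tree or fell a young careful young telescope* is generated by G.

For S → NP VP, no prefix of the string parses as an NP.

Ungrammatical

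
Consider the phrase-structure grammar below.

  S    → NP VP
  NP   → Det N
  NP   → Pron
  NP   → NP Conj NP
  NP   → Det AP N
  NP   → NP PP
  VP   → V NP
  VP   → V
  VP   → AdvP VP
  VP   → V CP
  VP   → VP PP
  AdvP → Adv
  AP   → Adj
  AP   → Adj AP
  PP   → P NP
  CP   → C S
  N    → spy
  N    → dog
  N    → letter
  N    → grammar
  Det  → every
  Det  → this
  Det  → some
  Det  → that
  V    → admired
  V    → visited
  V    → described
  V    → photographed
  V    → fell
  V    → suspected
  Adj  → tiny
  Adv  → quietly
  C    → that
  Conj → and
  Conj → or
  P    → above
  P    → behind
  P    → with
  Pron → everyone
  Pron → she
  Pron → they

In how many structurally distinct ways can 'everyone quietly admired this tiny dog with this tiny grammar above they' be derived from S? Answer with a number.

9

Two of the 9 distinct bracketings:
[S [NP [Pron everyone]] [VP [AdvP [Adv quietly]] [VP [V admired] [NP [NP [Det this] [AP [Adj tiny]] [N dog]] [PP [P with] [NP [NP [Det this] [AP [Adj tiny]] [N grammar]] [PP [P above] [NP [Pron they]]]]]]]]]
[S [NP [Pron everyone]] [VP [AdvP [Adv quietly]] [VP [V admired] [NP [NP [NP [Det this] [AP [Adj tiny]] [N dog]] [PP [P with] [NP [Det this] [AP [Adj tiny]] [N grammar]]]] [PP [P above] [NP [Pron they]]]]]]]
The trees differ in how a recursive rule is bracketed over the same span.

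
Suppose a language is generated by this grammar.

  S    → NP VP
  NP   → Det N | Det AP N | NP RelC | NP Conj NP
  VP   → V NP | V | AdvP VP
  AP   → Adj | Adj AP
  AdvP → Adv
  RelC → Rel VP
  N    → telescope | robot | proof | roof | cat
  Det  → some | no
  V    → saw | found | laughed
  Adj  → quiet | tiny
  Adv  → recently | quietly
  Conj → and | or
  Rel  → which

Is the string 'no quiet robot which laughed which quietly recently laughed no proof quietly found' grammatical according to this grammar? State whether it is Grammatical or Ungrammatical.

Grammatical

S
  NP
    NP
      NP
        Det: no
        AP
          Adj: quiet
        N: robot
      RelC
        Rel: which
        VP
          V: laughed
    RelC
      Rel: which
      VP
        AdvP
          Adv: quietly
        VP
          AdvP
            Adv: recently
          VP
            V: laughed
            NP
              Det: no
              N: proof
  VP
    AdvP
      Adv: quietly
    VP
      V: found
Each bracket corresponds to one application of a listed rule, so the string is derivable from S.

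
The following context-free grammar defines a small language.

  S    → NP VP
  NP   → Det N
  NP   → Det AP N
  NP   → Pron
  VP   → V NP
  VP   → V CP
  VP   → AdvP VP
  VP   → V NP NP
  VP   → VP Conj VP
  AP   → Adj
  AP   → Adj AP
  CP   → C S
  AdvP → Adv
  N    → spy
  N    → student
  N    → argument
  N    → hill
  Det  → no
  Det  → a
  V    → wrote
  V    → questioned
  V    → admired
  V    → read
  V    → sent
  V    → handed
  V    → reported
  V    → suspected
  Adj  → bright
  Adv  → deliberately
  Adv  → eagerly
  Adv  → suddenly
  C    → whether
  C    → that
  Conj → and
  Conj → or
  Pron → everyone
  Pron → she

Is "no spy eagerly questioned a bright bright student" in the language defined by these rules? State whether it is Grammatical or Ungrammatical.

Grammatical

[S [NP [Det no] [N spy]] [VP [AdvP [Adv eagerly]] [VP [V questioned] [NP [Det a] [AP [Adj bright] [AP [Adj bright]]] [N student]]]]]
The bracketing above is licensed at every node by one of the given productions, with S at the root.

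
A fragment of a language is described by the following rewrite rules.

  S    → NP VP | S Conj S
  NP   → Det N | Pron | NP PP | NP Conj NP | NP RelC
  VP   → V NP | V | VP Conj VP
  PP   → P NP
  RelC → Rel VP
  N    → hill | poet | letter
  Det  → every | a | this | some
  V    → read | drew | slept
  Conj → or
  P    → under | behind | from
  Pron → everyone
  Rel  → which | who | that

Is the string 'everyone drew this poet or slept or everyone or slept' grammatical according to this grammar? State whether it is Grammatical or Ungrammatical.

Ungrammatical

For S → NP VP, the only prefix that parses as NP is 'everyone', but the remainder 'drew this poet or slept or everyone or slept' is not a VP under these rules. The alternative S rule S → S Conj S likewise has no satisfying split.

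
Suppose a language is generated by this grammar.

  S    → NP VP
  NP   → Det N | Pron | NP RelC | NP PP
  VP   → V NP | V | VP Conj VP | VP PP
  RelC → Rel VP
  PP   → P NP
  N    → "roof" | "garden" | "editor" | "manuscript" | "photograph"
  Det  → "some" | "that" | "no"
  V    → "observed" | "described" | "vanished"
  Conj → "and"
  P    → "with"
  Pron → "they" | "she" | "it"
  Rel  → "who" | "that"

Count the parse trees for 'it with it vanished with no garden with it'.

2

The two bracketings:
[S [NP [NP [Pron it]] [PP [P with] [NP [Pron it]]]] [VP [VP [V vanished]] [PP [P with] [NP [NP [Det no] [N garden]] [PP [P with] [NP [Pron it]]]]]]]
[S [NP [NP [Pron it]] [PP [P with] [NP [Pron it]]]] [VP [VP [VP [V vanished]] [PP [P with] [NP [Det no] [N garden]]]] [PP [P with] [NP [Pron it]]]]]
The trees differ in how a recursive rule is bracketed over the same span.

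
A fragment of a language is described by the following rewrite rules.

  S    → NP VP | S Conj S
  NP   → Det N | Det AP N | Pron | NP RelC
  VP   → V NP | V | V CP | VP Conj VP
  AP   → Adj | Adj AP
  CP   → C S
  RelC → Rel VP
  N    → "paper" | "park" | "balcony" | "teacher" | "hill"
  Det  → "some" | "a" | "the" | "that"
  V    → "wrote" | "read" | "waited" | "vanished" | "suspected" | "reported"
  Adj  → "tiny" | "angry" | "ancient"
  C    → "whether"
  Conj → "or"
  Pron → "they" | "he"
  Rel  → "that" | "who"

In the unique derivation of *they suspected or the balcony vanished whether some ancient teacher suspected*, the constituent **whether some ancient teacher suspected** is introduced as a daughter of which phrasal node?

VP

[S [S [NP [Pron they]] [VP [V suspected]]] [Conj or] [S [NP [Det the] [N balcony]] [VP [V vanished] [CP [C whether] [S [NP [Det some] [AP [Adj ancient]] [N teacher]] [VP [V suspected]]]]]]]
The span 'whether some ancient teacher suspected' is the CP node built by CP → C S.
Its mother is the VP built by VP → V CP.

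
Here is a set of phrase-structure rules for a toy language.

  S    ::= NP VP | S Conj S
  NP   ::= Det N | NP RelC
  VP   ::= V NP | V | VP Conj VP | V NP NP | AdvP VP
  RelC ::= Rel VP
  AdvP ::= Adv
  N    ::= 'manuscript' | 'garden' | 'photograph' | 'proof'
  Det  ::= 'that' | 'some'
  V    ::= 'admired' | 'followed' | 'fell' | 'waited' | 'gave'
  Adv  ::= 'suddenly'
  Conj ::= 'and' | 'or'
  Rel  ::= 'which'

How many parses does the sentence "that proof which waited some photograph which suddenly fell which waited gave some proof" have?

3

Two of the 3 distinct bracketings:
[S [NP [NP [Det that] [N proof]] [RelC [Rel which] [VP [V waited] [NP [NP [NP [Det some] [N photograph]] [RelC [Rel which] [VP [AdvP [Adv suddenly]] [VP [V fell]]]]] [RelC [Rel which] [VP [V waited]]]]]]] [VP [V gave] [NP [Det some] [N proof]]]]
[S [NP [NP [NP [Det that] [N proof]] [RelC [Rel which] [VP [V waited] [NP [NP [Det some] [N photograph]] [RelC [Rel which] [VP [AdvP [Adv suddenly]] [VP [V fell]]]]]]]] [RelC [Rel which] [VP [V waited]]]] [VP [V gave] [NP [Det some] [N proof]]]]
The trees differ in how a recursive rule is bracketed over the same span.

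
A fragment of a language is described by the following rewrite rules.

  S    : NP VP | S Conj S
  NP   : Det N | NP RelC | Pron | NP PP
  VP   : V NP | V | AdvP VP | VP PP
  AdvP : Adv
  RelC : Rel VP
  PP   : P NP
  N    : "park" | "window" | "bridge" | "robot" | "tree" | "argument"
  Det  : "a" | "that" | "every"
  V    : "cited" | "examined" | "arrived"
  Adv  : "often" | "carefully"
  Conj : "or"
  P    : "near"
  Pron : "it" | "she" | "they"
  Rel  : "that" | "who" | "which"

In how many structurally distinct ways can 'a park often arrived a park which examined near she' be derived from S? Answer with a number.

Two of the 4 distinct bracketings:
[S [NP [Det a] [N park]] [VP [AdvP [Adv often]] [VP [V arrived] [NP [NP [Det a] [N park]] [RelC [Rel which] [VP [VP [V examined]] [PP [P near] [NP [Pron she]]]]]]]]]
[S [NP [Det a] [N park]] [VP [AdvP [Adv often]] [VP [V arrived] [NP [NP [NP [Det a] [N park]] [RelC [Rel which] [VP [V examined]]]] [PP [P near] [NP [Pron she]]]]]]]
The difference turns on whether NP → NP PP is used at the relevant span, versus an alternative expansion of NP.

4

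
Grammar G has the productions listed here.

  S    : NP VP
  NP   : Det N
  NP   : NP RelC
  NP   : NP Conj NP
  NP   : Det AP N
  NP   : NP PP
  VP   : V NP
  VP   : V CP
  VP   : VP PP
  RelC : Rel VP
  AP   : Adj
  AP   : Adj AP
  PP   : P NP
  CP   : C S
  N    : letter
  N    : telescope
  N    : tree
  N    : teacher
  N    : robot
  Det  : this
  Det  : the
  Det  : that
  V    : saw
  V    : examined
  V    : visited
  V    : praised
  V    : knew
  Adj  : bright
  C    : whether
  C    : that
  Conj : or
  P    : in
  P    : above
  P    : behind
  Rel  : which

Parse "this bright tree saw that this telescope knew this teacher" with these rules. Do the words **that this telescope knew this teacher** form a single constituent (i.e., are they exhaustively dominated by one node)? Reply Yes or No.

[S [NP [Det this] [AP [Adj bright]] [N tree]] [VP [V saw] [CP [C that] [S [NP [Det this] [N telescope]] [VP [V knew] [NP [Det this] [N teacher]]]]]]]
The words 'that this telescope knew this teacher' are exhaustively dominated by a single CP node (built by CP → C S), so they form a constituent.

Yes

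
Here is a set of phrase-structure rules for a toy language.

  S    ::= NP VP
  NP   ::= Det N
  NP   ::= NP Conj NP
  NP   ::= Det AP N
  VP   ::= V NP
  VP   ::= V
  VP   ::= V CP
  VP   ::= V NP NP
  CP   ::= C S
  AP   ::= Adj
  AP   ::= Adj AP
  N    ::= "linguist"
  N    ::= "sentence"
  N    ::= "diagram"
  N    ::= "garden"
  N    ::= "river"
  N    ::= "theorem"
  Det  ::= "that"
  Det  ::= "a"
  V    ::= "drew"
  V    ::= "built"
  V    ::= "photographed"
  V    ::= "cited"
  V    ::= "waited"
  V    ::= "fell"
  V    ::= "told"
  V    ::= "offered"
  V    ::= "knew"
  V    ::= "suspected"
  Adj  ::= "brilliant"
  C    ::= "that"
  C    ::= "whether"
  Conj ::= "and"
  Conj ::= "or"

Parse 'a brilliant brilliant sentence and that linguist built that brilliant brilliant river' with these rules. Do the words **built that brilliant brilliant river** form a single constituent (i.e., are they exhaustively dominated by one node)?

Yes

[S [NP [NP [Det a] [AP [Adj brilliant] [AP [Adj brilliant]]] [N sentence]] [Conj and] [NP [Det that] [N linguist]]] [VP [V built] [NP [Det that] [AP [Adj brilliant] [AP [Adj brilliant]]] [N river]]]]
The words 'built that brilliant brilliant river' are exhaustively dominated by a single VP node (built by VP → V NP), so they form a constituent.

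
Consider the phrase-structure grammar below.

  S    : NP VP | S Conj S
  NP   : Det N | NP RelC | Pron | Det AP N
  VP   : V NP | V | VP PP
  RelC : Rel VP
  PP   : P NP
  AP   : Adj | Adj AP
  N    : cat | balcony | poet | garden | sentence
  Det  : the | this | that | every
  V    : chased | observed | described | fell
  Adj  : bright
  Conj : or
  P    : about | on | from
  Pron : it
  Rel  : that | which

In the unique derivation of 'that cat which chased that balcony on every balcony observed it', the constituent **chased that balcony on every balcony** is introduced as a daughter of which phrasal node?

RelC

[S [NP [NP [Det that] [N cat]] [RelC [Rel which] [VP [VP [V chased] [NP [Det that] [N balcony]]] [PP [P on] [NP [Det every] [N balcony]]]]]] [VP [V observed] [NP [Pron it]]]]
The span 'chased that balcony on every balcony' is the VP node built by VP → VP PP.
Its mother is the RelC built by RelC → Rel VP.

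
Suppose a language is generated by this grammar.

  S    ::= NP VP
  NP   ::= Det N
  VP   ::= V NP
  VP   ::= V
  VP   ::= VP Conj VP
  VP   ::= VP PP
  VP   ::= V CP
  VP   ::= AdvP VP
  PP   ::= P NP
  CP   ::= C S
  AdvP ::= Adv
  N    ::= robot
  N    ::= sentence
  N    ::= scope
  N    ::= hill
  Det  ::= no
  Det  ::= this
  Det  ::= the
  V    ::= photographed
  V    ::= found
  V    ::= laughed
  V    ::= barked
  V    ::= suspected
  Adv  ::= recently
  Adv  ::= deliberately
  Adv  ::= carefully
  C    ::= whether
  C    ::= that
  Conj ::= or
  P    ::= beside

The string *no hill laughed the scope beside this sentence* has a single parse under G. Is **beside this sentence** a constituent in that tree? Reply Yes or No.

[S [NP [Det no] [N hill]] [VP [VP [V laughed] [NP [Det the] [N scope]]] [PP [P beside] [NP [Det this] [N sentence]]]]]
The words 'beside this sentence' are exhaustively dominated by a single PP node (built by PP → P NP), so they form a constituent.

Yes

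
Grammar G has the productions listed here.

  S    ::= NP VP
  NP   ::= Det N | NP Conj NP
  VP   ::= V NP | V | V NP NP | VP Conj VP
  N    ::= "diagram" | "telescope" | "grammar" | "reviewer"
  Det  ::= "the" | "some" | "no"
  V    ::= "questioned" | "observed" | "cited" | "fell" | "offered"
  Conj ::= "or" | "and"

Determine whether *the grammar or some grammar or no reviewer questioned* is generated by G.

S
  NP
    NP
      Det: the
      N: grammar
    Conj: or
    NP
      NP
        Det: some
        N: grammar
      Conj: or
      NP
        Det: no
        N: reviewer
  VP
    V: questioned
Every word is introduced by a lexical rule and the phrasal rules combine the resulting categories into a single S.

Grammatical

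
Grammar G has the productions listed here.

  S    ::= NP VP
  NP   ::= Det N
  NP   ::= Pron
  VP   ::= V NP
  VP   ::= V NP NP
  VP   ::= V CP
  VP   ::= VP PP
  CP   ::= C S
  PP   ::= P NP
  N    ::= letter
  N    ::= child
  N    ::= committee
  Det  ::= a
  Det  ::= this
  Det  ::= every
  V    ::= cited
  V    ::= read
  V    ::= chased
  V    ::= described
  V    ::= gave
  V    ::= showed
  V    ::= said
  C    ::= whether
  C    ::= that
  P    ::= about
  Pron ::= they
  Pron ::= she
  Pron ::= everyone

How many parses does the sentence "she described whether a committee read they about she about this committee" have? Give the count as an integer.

3

Two of the 3 distinct bracketings:
[S [NP [Pron she]] [VP [V described] [CP [C whether] [S [NP [Det a] [N committee]] [VP [VP [VP [V read] [NP [Pron they]]] [PP [P about] [NP [Pron she]]]] [PP [P about] [NP [Det this] [N committee]]]]]]]]
[S [NP [Pron she]] [VP [VP [V described] [CP [C whether] [S [NP [Det a] [N committee]] [VP [VP [V read] [NP [Pron they]]] [PP [P about] [NP [Pron she]]]]]]] [PP [P about] [NP [Det this] [N committee]]]]]
The trees differ in how a recursive rule is bracketed over the same span.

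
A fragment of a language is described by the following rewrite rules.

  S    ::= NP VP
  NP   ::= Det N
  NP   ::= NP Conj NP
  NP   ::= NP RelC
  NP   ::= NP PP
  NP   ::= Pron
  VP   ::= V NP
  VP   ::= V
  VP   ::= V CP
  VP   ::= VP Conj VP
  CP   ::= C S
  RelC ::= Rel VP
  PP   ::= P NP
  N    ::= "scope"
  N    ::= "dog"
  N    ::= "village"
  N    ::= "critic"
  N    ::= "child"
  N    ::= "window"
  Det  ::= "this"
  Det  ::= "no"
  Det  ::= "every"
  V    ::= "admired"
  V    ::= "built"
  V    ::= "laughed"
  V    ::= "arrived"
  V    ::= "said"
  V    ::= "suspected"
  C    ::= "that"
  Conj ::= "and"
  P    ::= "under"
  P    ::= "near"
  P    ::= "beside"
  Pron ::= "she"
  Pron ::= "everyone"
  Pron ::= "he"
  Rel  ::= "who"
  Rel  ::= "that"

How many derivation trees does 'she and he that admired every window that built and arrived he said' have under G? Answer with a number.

Two of the 7 distinct bracketings:
[S [NP [NP [Pron she]] [Conj and] [NP [NP [Pron he]] [RelC [Rel that] [VP [V admired] [NP [NP [Det every] [N window]] [RelC [Rel that] [VP [VP [V built]] [Conj and] [VP [V arrived] [NP [Pron he]]]]]]]]]] [VP [V said]]]
[S [NP [NP [Pron she]] [Conj and] [NP [NP [Pron he]] [RelC [Rel that] [VP [VP [V admired] [NP [NP [Det every] [N window]] [RelC [Rel that] [VP [V built]]]]] [Conj and] [VP [V arrived] [NP [Pron he]]]]]]] [VP [V said]]]
The trees differ in how a recursive rule is bracketed over the same span.

7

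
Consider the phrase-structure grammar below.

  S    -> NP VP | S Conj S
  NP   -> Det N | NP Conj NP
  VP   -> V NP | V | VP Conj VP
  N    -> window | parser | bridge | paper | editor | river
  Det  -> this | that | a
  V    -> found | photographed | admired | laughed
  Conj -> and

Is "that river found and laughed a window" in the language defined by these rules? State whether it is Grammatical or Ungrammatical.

[S [NP [Det that] [N river]] [VP [VP [V found]] [Conj and] [VP [V laughed] [NP [Det a] [N window]]]]]
Each bracket corresponds to one application of a listed rule, so the string is derivable from S.

Grammatical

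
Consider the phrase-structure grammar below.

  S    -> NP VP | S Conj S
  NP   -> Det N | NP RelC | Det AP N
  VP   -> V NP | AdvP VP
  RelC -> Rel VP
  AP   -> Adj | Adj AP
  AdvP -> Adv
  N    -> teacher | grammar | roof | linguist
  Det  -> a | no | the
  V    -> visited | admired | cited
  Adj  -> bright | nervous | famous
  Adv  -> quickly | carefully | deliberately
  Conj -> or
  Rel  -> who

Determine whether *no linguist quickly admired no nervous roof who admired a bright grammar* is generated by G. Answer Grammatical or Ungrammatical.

S
  NP
    Det: no
    N: linguist
  VP
    AdvP
      Adv: quickly
    VP
      V: admired
      NP
        NP
          Det: no
          AP
            Adj: nervous
          N: roof
        RelC
          Rel: who
          VP
            V: admired
            NP
              Det: a
              AP
                Adj: bright
              N: grammar
The bracketing above is licensed at every node by one of the given productions, with S at the root.

Grammatical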